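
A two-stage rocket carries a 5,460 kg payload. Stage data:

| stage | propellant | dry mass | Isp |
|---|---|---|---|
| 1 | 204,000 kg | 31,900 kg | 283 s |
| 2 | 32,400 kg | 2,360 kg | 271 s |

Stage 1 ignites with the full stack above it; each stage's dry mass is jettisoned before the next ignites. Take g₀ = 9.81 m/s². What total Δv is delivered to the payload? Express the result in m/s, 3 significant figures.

Ignition mass of stage 1 = 204,000+31,900 + 32,400+2,360 + 5,460 = 276,120 kg.
Stage 1: m₀ = 276,120 kg, m_f = 276,120 − 204,000 = 72,120 kg; Δv = 283×9.81×ln(3.829) = 2776.2×1.3425 ≈ 3727 m/s.
Stage 2: m₀ = 40,220 kg, m_f = 40,220 − 32,400 = 7,820 kg; Δv = 271×9.81×ln(5.143) = 2658.5×1.6377 ≈ 4354 m/s.
Total Δv = 3727 + 4354 = 8081 m/s.

Δv ≈ 8080 m/s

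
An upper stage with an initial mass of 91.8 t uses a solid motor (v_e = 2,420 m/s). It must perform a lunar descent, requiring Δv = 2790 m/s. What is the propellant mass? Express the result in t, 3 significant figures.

Rocket equation: m₀/m_f = exp(Δv / v_e) = exp(2790 / 2420.0) = exp(1.1529) = 3.1673.
m_f = 91.8 / 3.1673 = 28.9837 t, so propellant = m₀ − m_f = 91.8 − 28.9837 = 62.8163 t.

propellant mass ≈ 62.8 t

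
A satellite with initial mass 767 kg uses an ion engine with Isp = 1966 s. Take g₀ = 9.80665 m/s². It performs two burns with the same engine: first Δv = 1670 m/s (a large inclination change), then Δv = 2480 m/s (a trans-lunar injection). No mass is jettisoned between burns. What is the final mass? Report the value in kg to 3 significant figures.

v_e = Isp · g₀ = 1966 × 9.80665 = 19279.9 m/s.
After the first burn: m = 767 × exp(−1670/19279.9) = 767 × 0.91703 = 703.362 kg.
After the second burn: m = 703.362 × exp(−2480/19279.9) = 703.362 × 0.87930 = 618.466 kg.

final mass ≈ 618 kg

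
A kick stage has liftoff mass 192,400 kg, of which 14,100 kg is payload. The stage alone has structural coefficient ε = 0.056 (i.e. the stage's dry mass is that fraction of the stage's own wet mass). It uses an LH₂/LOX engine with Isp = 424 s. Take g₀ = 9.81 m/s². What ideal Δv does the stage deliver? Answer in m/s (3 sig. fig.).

Stage wet mass = m₀ − payload = 192,400 − 14,100 = 178,300 kg.
Stage dry mass = ε × stage wet mass = 0.056 × 178,300 = 9,984.8 kg.
Burnout mass m_f = stage dry + payload = 9,984.8 + 14,100 = 24,084.8 kg.
v_e = Isp · g₀ = 424 × 9.81 = 4159.4 m/s.
Using Δv = v_e ln(m₀/m_f): Δv = v_e · ln(192,400/24,084.8) = 4159.4 × ln(7.988) = 4159.4 × 2.0780 ≈ 8643 m/s.

Δv ≈ 8640 m/s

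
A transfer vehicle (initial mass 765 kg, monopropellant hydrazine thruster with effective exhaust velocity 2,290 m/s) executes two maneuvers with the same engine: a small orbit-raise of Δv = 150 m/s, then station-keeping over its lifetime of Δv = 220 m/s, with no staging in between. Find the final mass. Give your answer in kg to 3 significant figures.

final mass ≈ 651 kg

After the first burn: m = 765 × exp(−150/2290.0) = 765 × 0.93660 = 716.499 kg.
After the second burn: m = 716.499 × exp(−220/2290.0) = 716.499 × 0.90840 = 650.868 kg.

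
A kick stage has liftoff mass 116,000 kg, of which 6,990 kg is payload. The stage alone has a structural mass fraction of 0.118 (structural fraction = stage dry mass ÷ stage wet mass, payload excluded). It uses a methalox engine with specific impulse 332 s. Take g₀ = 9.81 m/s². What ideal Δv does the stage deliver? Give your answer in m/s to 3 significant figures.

Stage wet mass = m₀ − payload = 116,000 − 6,990 = 109,010 kg.
Stage dry mass = ε × stage wet mass = 0.118 × 109,010 = 12,863.2 kg.
Burnout mass m_f = stage dry + payload = 12,863.2 + 6,990 = 19,853.2 kg.
v_e = Isp · g₀ = 332 × 9.81 = 3256.9 m/s.
By the Tsiolkovsky rocket equation, Δv = v_e · ln(116,000/19,853.2) = 3256.9 × ln(5.843) = 3256.9 × 1.7652 ≈ 5749 m/s.

Δv ≈ 5750 m/s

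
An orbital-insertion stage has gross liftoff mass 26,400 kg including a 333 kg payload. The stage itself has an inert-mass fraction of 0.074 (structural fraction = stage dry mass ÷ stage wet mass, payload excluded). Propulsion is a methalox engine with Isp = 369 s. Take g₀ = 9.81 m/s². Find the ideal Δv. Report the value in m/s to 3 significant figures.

Stage wet mass = m₀ − payload = 26,400 − 333 = 26,067 kg.
Stage dry mass = ε × stage wet mass = 0.074 × 26,067 = 1,928.96 kg.
Burnout mass m_f = stage dry + payload = 1,928.96 + 333 = 2,261.96 kg.
v_e = Isp · g₀ = 369 × 9.81 = 3619.9 m/s.
Using Δv = v_e ln(m₀/m_f): Δv = v_e · ln(26,400/2,261.96) = 3619.9 × ln(11.67) = 3619.9 × 2.4571 ≈ 8895 m/s.

Δv ≈ 8890 m/s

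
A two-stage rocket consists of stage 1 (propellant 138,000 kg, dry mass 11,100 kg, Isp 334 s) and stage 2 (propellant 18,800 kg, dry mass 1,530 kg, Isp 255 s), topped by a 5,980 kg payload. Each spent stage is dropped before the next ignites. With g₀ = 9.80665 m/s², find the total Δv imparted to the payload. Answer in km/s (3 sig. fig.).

Ignition mass of stage 1 = 138,000+11,100 + 18,800+1,530 + 5,980 = 175,410 kg.
Stage 1: m₀ = 175,410 kg, m_f = 175,410 − 138,000 = 37,410 kg; Δv = 334×9.80665×ln(4.689) = 3275.4×1.5452 ≈ 5061 m/s.
Stage 2: m₀ = 26,310 kg, m_f = 26,310 − 18,800 = 7,510 kg; Δv = 255×9.80665×ln(3.503) = 2500.7×1.2537 ≈ 3135 m/s.
Total Δv = 5061 + 3135 = 8196 m/s.

Δv ≈ 8.20 km/s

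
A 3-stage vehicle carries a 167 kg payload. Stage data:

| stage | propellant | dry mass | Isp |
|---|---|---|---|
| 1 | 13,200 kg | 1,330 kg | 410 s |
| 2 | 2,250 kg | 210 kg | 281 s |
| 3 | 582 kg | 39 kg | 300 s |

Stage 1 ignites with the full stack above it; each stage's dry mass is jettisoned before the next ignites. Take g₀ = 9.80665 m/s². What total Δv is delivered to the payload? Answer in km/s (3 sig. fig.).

Ignition mass of stage 1 = 13,200+1,330 + 2,250+210 + 582+39 + 167 = 17,778 kg.
Stage 1: m₀ = 17,778 kg, m_f = 17,778 − 13,200 = 4,578 kg; Δv = 410×9.80665×ln(3.883) = 4020.7×1.3567 ≈ 5455 m/s.
Stage 2: m₀ = 3,248 kg, m_f = 3,248 − 2,250 = 998 kg; Δv = 281×9.80665×ln(3.255) = 2755.7×1.1800 ≈ 3252 m/s.
Stage 3: m₀ = 788 kg, m_f = 788 − 582 = 206 kg; Δv = 300×9.80665×ln(3.825) = 2942.0×1.3416 ≈ 3947 m/s.
Total Δv = 5455 + 3252 + 3947 = 12654 m/s.

Δv ≈ 12.7 km/s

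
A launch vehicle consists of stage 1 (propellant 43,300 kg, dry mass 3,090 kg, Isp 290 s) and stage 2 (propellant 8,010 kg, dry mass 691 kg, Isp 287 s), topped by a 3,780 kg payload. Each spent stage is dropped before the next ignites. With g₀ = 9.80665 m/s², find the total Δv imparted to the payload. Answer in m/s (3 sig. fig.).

Ignition mass of stage 1 = 43,300+3,090 + 8,010+691 + 3,780 = 58,871 kg.
Stage 1: m₀ = 58,871 kg, m_f = 58,871 − 43,300 = 15,571 kg; Δv = 290×9.80665×ln(3.781) = 2843.9×1.3299 ≈ 3782 m/s.
Stage 2: m₀ = 12,481 kg, m_f = 12,481 − 8,010 = 4,471 kg; Δv = 287×9.80665×ln(2.792) = 2814.5×1.0266 ≈ 2889 m/s.
Total Δv = 3782 + 2889 = 6671 m/s.

Δv ≈ 6670 m/s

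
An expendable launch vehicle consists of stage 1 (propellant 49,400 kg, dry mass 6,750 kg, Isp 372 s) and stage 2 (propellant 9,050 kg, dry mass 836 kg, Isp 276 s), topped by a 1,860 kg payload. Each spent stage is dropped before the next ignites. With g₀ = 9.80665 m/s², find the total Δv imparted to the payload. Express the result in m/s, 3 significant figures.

Ignition mass of stage 1 = 49,400+6,750 + 9,050+836 + 1,860 = 67,896 kg.
Stage 1: m₀ = 67,896 kg, m_f = 67,896 − 49,400 = 18,496 kg; Δv = 372×9.80665×ln(3.671) = 3648.1×1.3004 ≈ 4744 m/s.
Stage 2: m₀ = 11,746 kg, m_f = 11,746 − 9,050 = 2,696 kg; Δv = 276×9.80665×ln(4.357) = 2706.6×1.4717 ≈ 3983 m/s.
Total Δv = 4744 + 3983 = 8727 m/s.

Δv ≈ 8730 m/s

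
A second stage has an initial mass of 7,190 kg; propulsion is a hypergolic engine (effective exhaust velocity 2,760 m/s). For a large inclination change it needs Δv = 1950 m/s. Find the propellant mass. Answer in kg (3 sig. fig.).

propellant mass ≈ 3640 kg

Rocket equation: m₀/m_f = exp(Δv / v_e) = exp(1950 / 2760.0) = exp(0.7065) = 2.0269.
m_f = 7,190 / 2.0269 = 3,547.29 kg, so propellant = m₀ − m_f = 7,190 − 3,547.29 = 3,642.71 kg.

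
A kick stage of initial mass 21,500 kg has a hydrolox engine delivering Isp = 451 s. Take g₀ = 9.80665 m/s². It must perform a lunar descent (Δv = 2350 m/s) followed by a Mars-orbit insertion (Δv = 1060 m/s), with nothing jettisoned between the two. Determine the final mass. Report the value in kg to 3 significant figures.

final mass ≈ 9940 kg

v_e = Isp · g₀ = 451 × 9.80665 = 4422.8 m/s.
After the first burn: m = 21500 × exp(−2350/4422.8) = 21500 × 0.58782 = 12,638.1 kg.
After the second burn: m = 12,638.1 × exp(−1060/4422.8) = 12,638.1 × 0.78689 = 9,944.79 kg.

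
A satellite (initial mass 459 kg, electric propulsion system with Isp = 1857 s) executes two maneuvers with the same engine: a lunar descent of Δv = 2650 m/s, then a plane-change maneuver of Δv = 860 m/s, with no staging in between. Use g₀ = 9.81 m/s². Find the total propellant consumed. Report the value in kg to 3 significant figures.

v_e = Isp · g₀ = 1857 × 9.81 = 18217.2 m/s.
After the first burn: m = 459 × exp(−2650/18217.2) = 459 × 0.86462 = 396.861 kg.
After the second burn: m = 396.861 × exp(−860/18217.2) = 396.861 × 0.95389 = 378.562 kg.
Total propellant = m₀ − m_final = 459 − 378.562 = 80.438 kg.

total propellant consumed ≈ 80.4 kg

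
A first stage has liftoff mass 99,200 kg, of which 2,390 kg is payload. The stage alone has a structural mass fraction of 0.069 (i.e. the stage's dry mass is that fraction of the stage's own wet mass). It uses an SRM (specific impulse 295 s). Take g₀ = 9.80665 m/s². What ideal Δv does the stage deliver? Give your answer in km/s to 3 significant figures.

Δv ≈ 6.92 km/s

Stage wet mass = m₀ − payload = 99,200 − 2,390 = 96,810 kg.
Stage dry mass = ε × stage wet mass = 0.069 × 96,810 = 6,679.89 kg.
Burnout mass m_f = stage dry + payload = 6,679.89 + 2,390 = 9,069.89 kg.
v_e = Isp · g₀ = 295 × 9.80665 = 2893.0 m/s.
Δv = v_e · ln(99,200/9,069.89) = 2893.0 × ln(10.94) = 2893.0 × 2.3922 ≈ 6920 m/s.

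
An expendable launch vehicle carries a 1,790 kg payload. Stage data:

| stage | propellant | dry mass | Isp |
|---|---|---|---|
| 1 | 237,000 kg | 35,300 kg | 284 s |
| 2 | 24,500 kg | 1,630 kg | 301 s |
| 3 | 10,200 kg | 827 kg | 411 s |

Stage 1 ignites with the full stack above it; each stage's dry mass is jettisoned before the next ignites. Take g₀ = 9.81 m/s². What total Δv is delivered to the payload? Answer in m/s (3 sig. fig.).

Ignition mass of stage 1 = 237,000+35,300 + 24,500+1,630 + 10,200+827 + 1,790 = 311,247 kg.
Stage 1: m₀ = 311,247 kg, m_f = 311,247 − 237,000 = 74,247 kg; Δv = 284×9.81×ln(4.192) = 2786.0×1.4332 ≈ 3993 m/s.
Stage 2: m₀ = 38,947 kg, m_f = 38,947 − 24,500 = 14,447 kg; Δv = 301×9.81×ln(2.696) = 2952.8×0.9917 ≈ 2928 m/s.
Stage 3: m₀ = 12,817 kg, m_f = 12,817 − 10,200 = 2,617 kg; Δv = 411×9.81×ln(4.898) = 4031.9×1.5887 ≈ 6406 m/s.
Total Δv = 3993 + 2928 + 6406 = 13327 m/s.

Δv ≈ 13300 m/s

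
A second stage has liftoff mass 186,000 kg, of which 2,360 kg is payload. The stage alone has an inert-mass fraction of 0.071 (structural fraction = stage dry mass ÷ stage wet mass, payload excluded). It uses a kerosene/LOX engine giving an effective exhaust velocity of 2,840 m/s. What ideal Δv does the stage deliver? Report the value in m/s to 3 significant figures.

Δv ≈ 7080 m/s

Stage wet mass = m₀ − payload = 186,000 − 2,360 = 183,640 kg.
Stage dry mass = ε × stage wet mass = 0.071 × 183,640 = 13,038.4 kg.
Burnout mass m_f = stage dry + payload = 13,038.4 + 2,360 = 15,398.4 kg.
From the ideal rocket equation, Δv = v_e · ln(186,000/15,398.4) = 2840.0 × ln(12.08) = 2840.0 × 2.4915 ≈ 7076 m/s.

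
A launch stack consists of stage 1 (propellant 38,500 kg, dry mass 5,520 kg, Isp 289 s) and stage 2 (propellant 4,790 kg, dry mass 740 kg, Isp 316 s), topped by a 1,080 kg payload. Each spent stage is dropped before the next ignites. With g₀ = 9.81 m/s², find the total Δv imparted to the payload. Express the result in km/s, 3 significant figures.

Ignition mass of stage 1 = 38,500+5,520 + 4,790+740 + 1,080 = 50,630 kg.
Stage 1: m₀ = 50,630 kg, m_f = 50,630 − 38,500 = 12,130 kg; Δv = 289×9.81×ln(4.174) = 2835.1×1.4289 ≈ 4051 m/s.
Stage 2: m₀ = 6,610 kg, m_f = 6,610 − 4,790 = 1,820 kg; Δv = 316×9.81×ln(3.632) = 3100.0×1.2897 ≈ 3998 m/s.
Total Δv = 4051 + 3998 = 8049 m/s.

Δv ≈ 8.05 km/s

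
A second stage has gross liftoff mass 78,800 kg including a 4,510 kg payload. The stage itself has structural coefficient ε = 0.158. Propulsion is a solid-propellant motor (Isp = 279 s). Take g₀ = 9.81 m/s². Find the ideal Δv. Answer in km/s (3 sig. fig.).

Δv ≈ 4.32 km/s

Stage wet mass = m₀ − payload = 78,800 − 4,510 = 74,290 kg.
Stage dry mass = ε × stage wet mass = 0.158 × 74,290 = 11,737.8 kg.
Burnout mass m_f = stage dry + payload = 11,737.8 + 4,510 = 16,247.8 kg.
v_e = Isp · g₀ = 279 × 9.81 = 2737.0 m/s.
Rocket equation: Δv = v_e · ln(78,800/16,247.8) = 2737.0 × ln(4.85) = 2737.0 × 1.5790 ≈ 4322 m/s.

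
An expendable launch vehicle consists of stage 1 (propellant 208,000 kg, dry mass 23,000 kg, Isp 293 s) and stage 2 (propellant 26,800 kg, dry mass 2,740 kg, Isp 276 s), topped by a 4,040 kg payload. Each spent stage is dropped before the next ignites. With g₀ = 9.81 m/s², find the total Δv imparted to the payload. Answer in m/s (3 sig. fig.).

Ignition mass of stage 1 = 208,000+23,000 + 26,800+2,740 + 4,040 = 264,580 kg.
Stage 1: m₀ = 264,580 kg, m_f = 264,580 − 208,000 = 56,580 kg; Δv = 293×9.81×ln(4.676) = 2874.3×1.5425 ≈ 4434 m/s.
Stage 2: m₀ = 33,580 kg, m_f = 33,580 − 26,800 = 6,780 kg; Δv = 276×9.81×ln(4.953) = 2707.6×1.6000 ≈ 4332 m/s.
Total Δv = 4434 + 4332 = 8766 m/s.

Δv ≈ 8770 m/s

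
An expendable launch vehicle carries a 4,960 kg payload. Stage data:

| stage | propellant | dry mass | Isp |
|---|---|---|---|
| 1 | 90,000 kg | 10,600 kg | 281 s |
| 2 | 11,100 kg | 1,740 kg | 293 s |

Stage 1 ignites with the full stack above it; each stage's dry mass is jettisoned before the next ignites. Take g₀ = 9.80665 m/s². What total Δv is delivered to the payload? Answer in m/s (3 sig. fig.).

Δv ≈ 6740 m/s

Ignition mass of stage 1 = 90,000+10,600 + 11,100+1,740 + 4,960 = 118,400 kg.
Stage 1: m₀ = 118,400 kg, m_f = 118,400 − 90,000 = 28,400 kg; Δv = 281×9.80665×ln(4.169) = 2755.7×1.4277 ≈ 3934 m/s.
Stage 2: m₀ = 17,800 kg, m_f = 17,800 − 11,100 = 6,700 kg; Δv = 293×9.80665×ln(2.657) = 2873.3×0.9771 ≈ 2808 m/s.
Total Δv = 3934 + 2808 = 6742 m/s.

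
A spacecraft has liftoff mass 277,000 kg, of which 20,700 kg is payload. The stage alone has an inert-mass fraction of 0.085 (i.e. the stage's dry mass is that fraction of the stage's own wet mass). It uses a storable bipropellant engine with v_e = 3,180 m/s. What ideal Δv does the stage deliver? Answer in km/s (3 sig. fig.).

Stage wet mass = m₀ − payload = 277,000 − 20,700 = 256,300 kg.
Stage dry mass = ε × stage wet mass = 0.085 × 256,300 = 21,785.5 kg.
Burnout mass m_f = stage dry + payload = 21,785.5 + 20,700 = 42,485.5 kg.
From the ideal rocket equation, Δv = v_e · ln(277,000/42,485.5) = 3180.0 × ln(6.52) = 3180.0 × 1.8749 ≈ 5962 m/s.

Δv ≈ 5.96 km/s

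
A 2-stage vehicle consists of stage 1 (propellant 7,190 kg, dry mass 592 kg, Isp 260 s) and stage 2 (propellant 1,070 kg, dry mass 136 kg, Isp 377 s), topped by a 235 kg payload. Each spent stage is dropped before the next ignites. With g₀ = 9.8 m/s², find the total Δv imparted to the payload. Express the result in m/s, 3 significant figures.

Ignition mass of stage 1 = 7,190+592 + 1,070+136 + 235 = 9,223 kg.
Stage 1: m₀ = 9,223 kg, m_f = 9,223 − 7,190 = 2,033 kg; Δv = 260×9.8×ln(4.537) = 2548.0×1.5122 ≈ 3853 m/s.
Stage 2: m₀ = 1,441 kg, m_f = 1,441 − 1,070 = 371 kg; Δv = 377×9.8×ln(3.884) = 3694.6×1.3569 ≈ 5013 m/s.
Total Δv = 3853 + 5013 = 8866 m/s.

Δv ≈ 8870 m/s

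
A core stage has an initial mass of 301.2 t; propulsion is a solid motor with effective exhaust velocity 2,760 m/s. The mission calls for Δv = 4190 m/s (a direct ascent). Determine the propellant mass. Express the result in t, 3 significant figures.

Using Δv = v_e ln(m₀/m_f): m₀/m_f = exp(Δv / v_e) = exp(4190 / 2760.0) = exp(1.5181) = 4.5636.
m_f = 301.2 / 4.5636 = 66.0005 t, so propellant = m₀ − m_f = 301.2 − 66.0005 = 235.1995 t.

propellant mass ≈ 235 t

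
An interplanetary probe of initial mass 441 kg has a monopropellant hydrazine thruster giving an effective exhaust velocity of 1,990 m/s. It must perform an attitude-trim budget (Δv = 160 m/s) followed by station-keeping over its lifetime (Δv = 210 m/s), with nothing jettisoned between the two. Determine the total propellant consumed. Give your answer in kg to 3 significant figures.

After the first burn: m = 441 × exp(−160/1990.0) = 441 × 0.92275 = 406.933 kg.
After the second burn: m = 406.933 × exp(−210/1990.0) = 406.933 × 0.89985 = 366.179 kg.
Total propellant = m₀ − m_final = 441 − 366.179 = 74.821 kg.

total propellant consumed ≈ 74.8 kg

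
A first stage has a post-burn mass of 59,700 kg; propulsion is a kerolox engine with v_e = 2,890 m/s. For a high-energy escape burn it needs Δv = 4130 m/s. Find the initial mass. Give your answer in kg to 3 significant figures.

initial mass ≈ 249000 kg

Using Δv = v_e ln(m₀/m_f): m₀/m_f = exp(Δv / v_e) = exp(4130 / 2890.0) = exp(1.4291) = 4.1748.
m₀ = m_f × 4.1748 = 59,700 × 4.1748 = 249,236 kg.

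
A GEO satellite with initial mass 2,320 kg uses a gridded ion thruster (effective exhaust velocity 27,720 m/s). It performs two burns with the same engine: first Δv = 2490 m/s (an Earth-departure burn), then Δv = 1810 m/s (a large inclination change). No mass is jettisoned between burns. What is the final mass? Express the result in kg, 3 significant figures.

final mass ≈ 1990 kg

After the first burn: m = 2320 × exp(−2490/27720.0) = 2320 × 0.91409 = 2,120.69 kg.
After the second burn: m = 2,120.69 × exp(−1810/27720.0) = 2,120.69 × 0.93679 = 1,986.64 kg.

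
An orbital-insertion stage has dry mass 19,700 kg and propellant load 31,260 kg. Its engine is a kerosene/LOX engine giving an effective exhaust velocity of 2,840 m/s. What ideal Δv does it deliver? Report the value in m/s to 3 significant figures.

Δv ≈ 2700 m/s

m₀ = m_dry + m_prop = 19,700 + 31,260 = 50,960 kg.
Δv = v_e · ln(m₀/m_f) = 2840.0 × ln(2.587) = 2840.0 × 0.9504 ≈ 2699.2 m/s.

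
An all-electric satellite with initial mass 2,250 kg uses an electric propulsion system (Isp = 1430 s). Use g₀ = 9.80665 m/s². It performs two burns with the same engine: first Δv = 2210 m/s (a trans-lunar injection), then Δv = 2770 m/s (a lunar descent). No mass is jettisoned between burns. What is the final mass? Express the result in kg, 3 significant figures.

final mass ≈ 1580 kg

v_e = Isp · g₀ = 1430 × 9.80665 = 14023.5 m/s.
After the first burn: m = 2250 × exp(−2210/14023.5) = 2250 × 0.85420 = 1,921.95 kg.
After the second burn: m = 1,921.95 × exp(−2770/14023.5) = 1,921.95 × 0.82076 = 1,577.46 kg.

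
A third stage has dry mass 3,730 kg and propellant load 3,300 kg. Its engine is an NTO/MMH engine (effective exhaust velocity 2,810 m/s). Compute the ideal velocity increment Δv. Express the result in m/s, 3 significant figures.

Δv ≈ 1780 m/s

m₀ = m_dry + m_prop = 3,730 + 3,300 = 7,030 kg.
Rocket equation: Δv = v_e · ln(m₀/m_f) = 2810.0 × ln(1.885) = 2810.0 × 0.6338 ≈ 1780.9 m/s.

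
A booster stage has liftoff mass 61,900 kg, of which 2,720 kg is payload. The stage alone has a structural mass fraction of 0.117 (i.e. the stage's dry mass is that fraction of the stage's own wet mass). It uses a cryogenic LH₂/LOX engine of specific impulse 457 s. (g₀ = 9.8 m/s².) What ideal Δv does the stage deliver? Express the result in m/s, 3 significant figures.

Δv ≈ 8330 m/s

Stage wet mass = m₀ − payload = 61,900 − 2,720 = 59,180 kg.
Stage dry mass = ε × stage wet mass = 0.117 × 59,180 = 6,924.06 kg.
Burnout mass m_f = stage dry + payload = 6,924.06 + 2,720 = 9,644.06 kg.
v_e = Isp · g₀ = 457 × 9.8 = 4478.6 m/s.
Δv = v_e · ln(61,900/9,644.06) = 4478.6 × ln(6.418) = 4478.6 × 1.8592 ≈ 8327 m/s.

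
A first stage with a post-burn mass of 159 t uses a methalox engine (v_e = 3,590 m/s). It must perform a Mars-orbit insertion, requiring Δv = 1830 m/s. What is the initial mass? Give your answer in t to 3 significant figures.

From the ideal rocket equation, m₀/m_f = exp(Δv / v_e) = exp(1830 / 3590.0) = exp(0.5097) = 1.6649.
m₀ = m_f × 1.6649 = 159 × 1.6649 = 264.719 t.

initial mass ≈ 265 t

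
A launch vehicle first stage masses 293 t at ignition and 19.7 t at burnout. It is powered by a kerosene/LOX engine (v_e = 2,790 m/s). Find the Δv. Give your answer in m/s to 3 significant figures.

Using Δv = v_e ln(m₀/m_f): Δv = v_e · ln(m₀/m_f) = 2790.0 × ln(14.87) = 2790.0 × 2.6996 ≈ 7531.8 m/s.

Δv ≈ 7530 m/s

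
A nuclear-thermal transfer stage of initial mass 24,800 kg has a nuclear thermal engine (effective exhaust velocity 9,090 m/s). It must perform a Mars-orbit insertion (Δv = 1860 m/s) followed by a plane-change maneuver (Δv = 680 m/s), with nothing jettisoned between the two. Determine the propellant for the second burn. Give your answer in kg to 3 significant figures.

propellant for the second burn ≈ 1460 kg

After the first burn: m = 24800 × exp(−1860/9090.0) = 24800 × 0.81496 = 20,211 kg.
After the second burn: m = 20,211 × exp(−680/9090.0) = 20,211 × 0.92792 = 18,754.2 kg.
Second-burn propellant = 20,211 − 18,754.2 = 1,456.8 kg.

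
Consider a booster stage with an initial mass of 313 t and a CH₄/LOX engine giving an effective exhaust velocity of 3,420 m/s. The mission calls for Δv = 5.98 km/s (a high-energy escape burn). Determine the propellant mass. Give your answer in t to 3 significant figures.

From the ideal rocket equation, m₀/m_f = exp(Δv / v_e) = exp(5980 / 3420.0) = exp(1.7485) = 5.7462.
m_f = 313 / 5.7462 = 54.4708 t, so propellant = m₀ − m_f = 313 − 54.4708 = 258.5292 t.

propellant mass ≈ 259 t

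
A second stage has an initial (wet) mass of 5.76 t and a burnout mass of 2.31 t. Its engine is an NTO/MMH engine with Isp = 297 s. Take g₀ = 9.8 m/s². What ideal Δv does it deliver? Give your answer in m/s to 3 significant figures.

Δv ≈ 2660 m/s

v_e = Isp · g₀ = 297 × 9.8 = 2910.6 m/s.
By the Tsiolkovsky rocket equation, Δv = v_e · ln(m₀/m_f) = 2910.6 × ln(2.494) = 2910.6 × 0.9137 ≈ 2659.4 m/s.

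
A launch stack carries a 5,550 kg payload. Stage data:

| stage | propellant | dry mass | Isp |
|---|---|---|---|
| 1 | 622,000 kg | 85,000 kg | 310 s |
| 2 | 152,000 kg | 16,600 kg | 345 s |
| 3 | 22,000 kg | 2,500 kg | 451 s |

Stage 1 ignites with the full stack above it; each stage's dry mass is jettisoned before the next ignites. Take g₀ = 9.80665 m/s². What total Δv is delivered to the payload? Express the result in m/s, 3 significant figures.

Ignition mass of stage 1 = 622,000+85,000 + 152,000+16,600 + 22,000+2,500 + 5,550 = 905,650 kg.
Stage 1: m₀ = 905,650 kg, m_f = 905,650 − 622,000 = 283,650 kg; Δv = 310×9.80665×ln(3.193) = 3040.1×1.1609 ≈ 3529 m/s.
Stage 2: m₀ = 198,650 kg, m_f = 198,650 − 152,000 = 46,650 kg; Δv = 345×9.80665×ln(4.258) = 3383.3×1.4489 ≈ 4902 m/s.
Stage 3: m₀ = 30,050 kg, m_f = 30,050 − 22,000 = 8,050 kg; Δv = 451×9.80665×ln(3.733) = 4422.8×1.3172 ≈ 5826 m/s.
Total Δv = 3529 + 4902 + 5826 = 14257 m/s.

Δv ≈ 14300 m/s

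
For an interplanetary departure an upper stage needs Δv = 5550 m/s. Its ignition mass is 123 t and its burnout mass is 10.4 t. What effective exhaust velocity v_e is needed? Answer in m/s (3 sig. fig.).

v_e ≈ 2250 m/s

ln(m₀/m_f) = ln(123000/10400) = ln(11.83) = 2.4704.
By the Tsiolkovsky rocket equation, v_e = Δv / ln(m₀/m_f) = 5550 / 2.4704 = 2246.6 m/s.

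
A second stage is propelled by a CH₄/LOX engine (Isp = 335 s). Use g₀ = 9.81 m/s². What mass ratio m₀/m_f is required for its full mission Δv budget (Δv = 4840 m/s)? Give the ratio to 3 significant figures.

v_e = Isp · g₀ = 335 × 9.81 = 3286.4 m/s.
m₀/m_f = exp(Δv / v_e) = exp(4840 / 3286.4) = exp(1.4728) = 4.3612.

mass ratio ≈ 4.36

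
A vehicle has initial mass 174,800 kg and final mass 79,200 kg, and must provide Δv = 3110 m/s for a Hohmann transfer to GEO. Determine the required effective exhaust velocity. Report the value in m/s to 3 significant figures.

ln(m₀/m_f) = ln(174800/79200) = ln(2.207) = 0.7917.
v_e = Δv / ln(m₀/m_f) = 3110 / 0.7917 = 3928.4 m/s.

v_e ≈ 3930 m/s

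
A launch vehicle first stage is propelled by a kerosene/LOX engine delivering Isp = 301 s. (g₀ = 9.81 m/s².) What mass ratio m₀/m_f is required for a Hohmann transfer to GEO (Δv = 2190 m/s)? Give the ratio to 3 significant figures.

mass ratio ≈ 2.10

v_e = Isp · g₀ = 301 × 9.81 = 2952.8 m/s.
m₀/m_f = exp(Δv / v_e) = exp(2190 / 2952.8) = exp(0.7417) = 2.0994.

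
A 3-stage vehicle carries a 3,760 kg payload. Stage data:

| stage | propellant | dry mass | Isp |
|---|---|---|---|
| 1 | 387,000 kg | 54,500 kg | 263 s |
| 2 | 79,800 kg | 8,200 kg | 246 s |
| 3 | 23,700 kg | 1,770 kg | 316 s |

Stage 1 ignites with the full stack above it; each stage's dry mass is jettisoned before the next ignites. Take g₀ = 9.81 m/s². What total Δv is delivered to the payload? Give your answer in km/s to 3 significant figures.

Δv ≈ 11.0 km/s

Ignition mass of stage 1 = 387,000+54,500 + 79,800+8,200 + 23,700+1,770 + 3,760 = 558,730 kg.
Stage 1: m₀ = 558,730 kg, m_f = 558,730 − 387,000 = 171,730 kg; Δv = 263×9.81×ln(3.254) = 2580.0×1.1797 ≈ 3044 m/s.
Stage 2: m₀ = 117,230 kg, m_f = 117,230 − 79,800 = 37,430 kg; Δv = 246×9.81×ln(3.132) = 2413.3×1.1417 ≈ 2755 m/s.
Stage 3: m₀ = 29,230 kg, m_f = 29,230 − 23,700 = 5,530 kg; Δv = 316×9.81×ln(5.286) = 3100.0×1.6650 ≈ 5161 m/s.
Total Δv = 3044 + 2755 + 5161 = 10960 m/s.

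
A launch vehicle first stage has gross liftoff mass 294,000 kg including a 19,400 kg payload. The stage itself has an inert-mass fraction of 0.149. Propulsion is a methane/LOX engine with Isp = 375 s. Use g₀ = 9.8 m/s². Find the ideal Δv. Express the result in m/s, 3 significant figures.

Stage wet mass = m₀ − payload = 294,000 − 19,400 = 274,600 kg.
Stage dry mass = ε × stage wet mass = 0.149 × 274,600 = 40,915.4 kg.
Burnout mass m_f = stage dry + payload = 40,915.4 + 19,400 = 60,315.4 kg.
v_e = Isp · g₀ = 375 × 9.8 = 3675.0 m/s.
Using Δv = v_e ln(m₀/m_f): Δv = v_e · ln(294,000/60,315.4) = 3675.0 × ln(4.874) = 3675.0 × 1.5840 ≈ 5821 m/s.

Δv ≈ 5820 m/s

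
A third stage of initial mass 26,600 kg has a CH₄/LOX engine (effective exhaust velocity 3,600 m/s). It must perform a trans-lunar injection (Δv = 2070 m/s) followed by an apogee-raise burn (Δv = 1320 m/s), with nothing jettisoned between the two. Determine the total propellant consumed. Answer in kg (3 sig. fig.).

total propellant consumed ≈ 16200 kg

After the first burn: m = 26600 × exp(−2070/3600.0) = 26600 × 0.56270 = 14,967.8 kg.
After the second burn: m = 14,967.8 × exp(−1320/3600.0) = 14,967.8 × 0.69304 = 10,373.3 kg.
Total propellant = m₀ − m_final = 26600 − 10,373.3 = 16,226.7 kg.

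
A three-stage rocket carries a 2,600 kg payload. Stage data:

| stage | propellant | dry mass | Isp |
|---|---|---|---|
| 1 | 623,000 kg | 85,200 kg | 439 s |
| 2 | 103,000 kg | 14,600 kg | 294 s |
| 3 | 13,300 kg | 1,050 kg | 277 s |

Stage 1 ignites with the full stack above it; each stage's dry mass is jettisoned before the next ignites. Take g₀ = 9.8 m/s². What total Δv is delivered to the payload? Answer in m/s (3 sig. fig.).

Ignition mass of stage 1 = 623,000+85,200 + 103,000+14,600 + 13,300+1,050 + 2,600 = 842,750 kg.
Stage 1: m₀ = 842,750 kg, m_f = 842,750 − 623,000 = 219,750 kg; Δv = 439×9.8×ln(3.835) = 4302.2×1.3442 ≈ 5783 m/s.
Stage 2: m₀ = 134,550 kg, m_f = 134,550 − 103,000 = 31,550 kg; Δv = 294×9.8×ln(4.265) = 2881.2×1.4504 ≈ 4179 m/s.
Stage 3: m₀ = 16,950 kg, m_f = 16,950 − 13,300 = 3,650 kg; Δv = 277×9.8×ln(4.644) = 2714.6×1.5355 ≈ 4168 m/s.
Total Δv = 5783 + 4179 + 4168 = 14130 m/s.

Δv ≈ 14100 m/s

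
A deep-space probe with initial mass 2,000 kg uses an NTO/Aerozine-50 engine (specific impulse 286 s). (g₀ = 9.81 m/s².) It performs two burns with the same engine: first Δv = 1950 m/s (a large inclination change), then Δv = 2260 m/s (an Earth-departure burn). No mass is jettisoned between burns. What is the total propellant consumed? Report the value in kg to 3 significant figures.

total propellant consumed ≈ 1550 kg

v_e = Isp · g₀ = 286 × 9.81 = 2805.7 m/s.
After the first burn: m = 2000 × exp(−1950/2805.7) = 2000 × 0.49906 = 998.12 kg.
After the second burn: m = 998.12 × exp(−2260/2805.7) = 998.12 × 0.44686 = 446.02 kg.
Total propellant = m₀ − m_final = 2000 − 446.02 = 1,553.98 kg.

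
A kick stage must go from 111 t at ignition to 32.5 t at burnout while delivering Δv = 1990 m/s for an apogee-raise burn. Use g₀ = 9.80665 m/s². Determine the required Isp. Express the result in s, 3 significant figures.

ln(m₀/m_f) = ln(111000/32500) = ln(3.415) = 1.2283.
Using Δv = v_e ln(m₀/m_f): v_e = Δv / ln(m₀/m_f) = 1990 / 1.2283 = 1620.1 m/s.
Isp = v_e / g₀ = 1620.1 / 9.80665 = 165.2 s.

Isp ≈ 165 s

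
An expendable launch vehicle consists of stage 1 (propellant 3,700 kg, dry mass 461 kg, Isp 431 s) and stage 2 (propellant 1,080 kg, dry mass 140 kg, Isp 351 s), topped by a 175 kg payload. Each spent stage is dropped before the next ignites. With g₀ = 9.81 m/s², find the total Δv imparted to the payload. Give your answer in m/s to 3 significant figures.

Ignition mass of stage 1 = 3,700+461 + 1,080+140 + 175 = 5,556 kg.
Stage 1: m₀ = 5,556 kg, m_f = 5,556 − 3,700 = 1,856 kg; Δv = 431×9.81×ln(2.994) = 4228.1×1.0965 ≈ 4636 m/s.
Stage 2: m₀ = 1,395 kg, m_f = 1,395 − 1,080 = 315 kg; Δv = 351×9.81×ln(4.429) = 3443.3×1.4881 ≈ 5124 m/s.
Total Δv = 4636 + 5124 = 9760 m/s.

Δv ≈ 9760 m/s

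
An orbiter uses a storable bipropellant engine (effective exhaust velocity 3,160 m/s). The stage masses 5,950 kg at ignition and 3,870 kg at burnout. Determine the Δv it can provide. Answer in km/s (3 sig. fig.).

Δv = v_e · ln(m₀/m_f) = 3160.0 × ln(1.537) = 3160.0 × 0.4301 ≈ 1359.2 m/s.

Δv ≈ 1.36 km/s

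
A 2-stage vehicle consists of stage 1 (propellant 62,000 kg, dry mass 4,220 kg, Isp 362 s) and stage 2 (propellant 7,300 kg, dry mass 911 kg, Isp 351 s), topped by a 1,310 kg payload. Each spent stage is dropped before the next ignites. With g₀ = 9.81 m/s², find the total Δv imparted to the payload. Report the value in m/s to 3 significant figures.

Δv ≈ 11100 m/s

Ignition mass of stage 1 = 62,000+4,220 + 7,300+911 + 1,310 = 75,741 kg.
Stage 1: m₀ = 75,741 kg, m_f = 75,741 − 62,000 = 13,741 kg; Δv = 362×9.81×ln(5.512) = 3551.2×1.7069 ≈ 6062 m/s.
Stage 2: m₀ = 9,521 kg, m_f = 9,521 − 7,300 = 2,221 kg; Δv = 351×9.81×ln(4.287) = 3443.3×1.4555 ≈ 5012 m/s.
Total Δv = 6062 + 5012 = 11074 m/s.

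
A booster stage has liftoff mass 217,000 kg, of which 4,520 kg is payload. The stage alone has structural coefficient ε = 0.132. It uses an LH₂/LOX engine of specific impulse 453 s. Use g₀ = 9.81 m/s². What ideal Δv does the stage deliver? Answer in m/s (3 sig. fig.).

Δv ≈ 8430 m/s

Stage wet mass = m₀ − payload = 217,000 − 4,520 = 212,480 kg.
Stage dry mass = ε × stage wet mass = 0.132 × 212,480 = 28,047.4 kg.
Burnout mass m_f = stage dry + payload = 28,047.4 + 4,520 = 32,567.4 kg.
v_e = Isp · g₀ = 453 × 9.81 = 4443.9 m/s.
Δv = v_e · ln(217,000/32,567.4) = 4443.9 × ln(6.663) = 4443.9 × 1.8966 ≈ 8428 m/s.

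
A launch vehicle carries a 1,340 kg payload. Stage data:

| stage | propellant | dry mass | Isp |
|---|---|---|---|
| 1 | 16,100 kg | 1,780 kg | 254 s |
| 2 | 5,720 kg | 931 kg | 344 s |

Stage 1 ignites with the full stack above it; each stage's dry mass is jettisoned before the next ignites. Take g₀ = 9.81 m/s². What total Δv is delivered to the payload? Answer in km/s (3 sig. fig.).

Ignition mass of stage 1 = 16,100+1,780 + 5,720+931 + 1,340 = 25,871 kg.
Stage 1: m₀ = 25,871 kg, m_f = 25,871 − 16,100 = 9,771 kg; Δv = 254×9.81×ln(2.648) = 2491.7×0.9737 ≈ 2426 m/s.
Stage 2: m₀ = 7,991 kg, m_f = 7,991 − 5,720 = 2,271 kg; Δv = 344×9.81×ln(3.519) = 3374.6×1.2581 ≈ 4246 m/s.
Total Δv = 2426 + 4246 = 6672 m/s.

Δv ≈ 6.67 km/s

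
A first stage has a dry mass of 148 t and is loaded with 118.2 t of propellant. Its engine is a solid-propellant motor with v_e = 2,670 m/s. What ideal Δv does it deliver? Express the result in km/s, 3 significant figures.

Δv ≈ 1.57 km/s

m₀ = m_dry + m_prop = 148 + 118.2 = 266.2 t.
Rocket equation: Δv = v_e · ln(m₀/m_f) = 2670.0 × ln(1.799) = 2670.0 × 0.5870 ≈ 1567.4 m/s.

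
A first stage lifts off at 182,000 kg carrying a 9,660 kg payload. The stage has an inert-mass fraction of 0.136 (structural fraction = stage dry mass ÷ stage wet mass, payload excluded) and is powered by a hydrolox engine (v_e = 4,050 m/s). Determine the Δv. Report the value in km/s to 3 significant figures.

Stage wet mass = m₀ − payload = 182,000 − 9,660 = 172,340 kg.
Stage dry mass = ε × stage wet mass = 0.136 × 172,340 = 23,438.2 kg.
Burnout mass m_f = stage dry + payload = 23,438.2 + 9,660 = 33,098.2 kg.
By the Tsiolkovsky rocket equation, Δv = v_e · ln(182,000/33,098.2) = 4050.0 × ln(5.499) = 4050.0 × 1.7045 ≈ 6903 m/s.

Δv ≈ 6.90 km/s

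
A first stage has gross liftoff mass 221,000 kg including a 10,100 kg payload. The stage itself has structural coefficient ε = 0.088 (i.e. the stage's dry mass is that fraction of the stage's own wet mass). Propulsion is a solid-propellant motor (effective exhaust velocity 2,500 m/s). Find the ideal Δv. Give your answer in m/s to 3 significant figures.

Stage wet mass = m₀ − payload = 221,000 − 10,100 = 210,900 kg.
Stage dry mass = ε × stage wet mass = 0.088 × 210,900 = 18,559.2 kg.
Burnout mass m_f = stage dry + payload = 18,559.2 + 10,100 = 28,659.2 kg.
Δv = v_e · ln(221,000/28,659.2) = 2500.0 × ln(7.711) = 2500.0 × 2.0427 ≈ 5107 m/s.

Δv ≈ 5110 m/s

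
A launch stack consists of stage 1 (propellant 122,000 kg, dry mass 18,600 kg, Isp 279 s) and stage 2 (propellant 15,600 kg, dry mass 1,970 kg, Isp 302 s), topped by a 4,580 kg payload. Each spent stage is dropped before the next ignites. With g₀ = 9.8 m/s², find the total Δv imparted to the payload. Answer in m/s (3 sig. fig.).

Ignition mass of stage 1 = 122,000+18,600 + 15,600+1,970 + 4,580 = 162,750 kg.
Stage 1: m₀ = 162,750 kg, m_f = 162,750 − 122,000 = 40,750 kg; Δv = 279×9.8×ln(3.994) = 2734.2×1.3848 ≈ 3786 m/s.
Stage 2: m₀ = 22,150 kg, m_f = 22,150 − 15,600 = 6,550 kg; Δv = 302×9.8×ln(3.382) = 2959.6×1.2184 ≈ 3606 m/s.
Total Δv = 3786 + 3606 = 7392 m/s.

Δv ≈ 7390 m/s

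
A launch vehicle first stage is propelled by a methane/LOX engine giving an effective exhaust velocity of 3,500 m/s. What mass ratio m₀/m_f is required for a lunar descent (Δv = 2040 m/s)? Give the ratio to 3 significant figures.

mass ratio ≈ 1.79

m₀/m_f = exp(Δv / v_e) = exp(2040 / 3500.0) = exp(0.5829) = 1.7911.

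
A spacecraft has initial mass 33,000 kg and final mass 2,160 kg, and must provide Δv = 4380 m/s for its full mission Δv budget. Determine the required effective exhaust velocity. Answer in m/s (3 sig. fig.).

ln(m₀/m_f) = ln(33000/2160) = ln(15.28) = 2.7264.
By the Tsiolkovsky rocket equation, v_e = Δv / ln(m₀/m_f) = 4380 / 2.7264 = 1606.5 m/s.

v_e ≈ 1610 m/s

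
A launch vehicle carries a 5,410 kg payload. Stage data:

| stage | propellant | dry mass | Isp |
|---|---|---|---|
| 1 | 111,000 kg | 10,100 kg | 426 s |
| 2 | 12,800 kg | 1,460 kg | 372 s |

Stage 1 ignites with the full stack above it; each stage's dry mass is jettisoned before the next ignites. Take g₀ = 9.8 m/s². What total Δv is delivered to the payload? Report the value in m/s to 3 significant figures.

Ignition mass of stage 1 = 111,000+10,100 + 12,800+1,460 + 5,410 = 140,770 kg.
Stage 1: m₀ = 140,770 kg, m_f = 140,770 − 111,000 = 29,770 kg; Δv = 426×9.8×ln(4.729) = 4174.8×1.5536 ≈ 6486 m/s.
Stage 2: m₀ = 19,670 kg, m_f = 19,670 − 12,800 = 6,870 kg; Δv = 372×9.8×ln(2.863) = 3645.6×1.0519 ≈ 3835 m/s.
Total Δv = 6486 + 3835 = 10321 m/s.

Δv ≈ 10300 m/s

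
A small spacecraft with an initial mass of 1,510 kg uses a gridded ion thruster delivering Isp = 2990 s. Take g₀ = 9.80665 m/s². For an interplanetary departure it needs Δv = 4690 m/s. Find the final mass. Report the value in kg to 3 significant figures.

v_e = Isp · g₀ = 2990 × 9.80665 = 29321.9 m/s.
From the ideal rocket equation, m₀/m_f = exp(Δv / v_e) = exp(4690 / 29321.9) = exp(0.1599) = 1.1735.
m_f = m₀ / 1.1735 = 1,510 / 1.1735 = 1,286.75 kg.

final mass ≈ 1290 kg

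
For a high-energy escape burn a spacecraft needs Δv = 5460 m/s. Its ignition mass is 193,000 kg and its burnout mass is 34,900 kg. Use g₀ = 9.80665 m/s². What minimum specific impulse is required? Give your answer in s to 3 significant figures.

ln(m₀/m_f) = ln(193000/34900) = ln(5.53) = 1.7102.
Rocket equation: v_e = Δv / ln(m₀/m_f) = 5460 / 1.7102 = 3192.6 m/s.
Isp = v_e / g₀ = 3192.6 / 9.80665 = 325.6 s.

Isp ≈ 326 s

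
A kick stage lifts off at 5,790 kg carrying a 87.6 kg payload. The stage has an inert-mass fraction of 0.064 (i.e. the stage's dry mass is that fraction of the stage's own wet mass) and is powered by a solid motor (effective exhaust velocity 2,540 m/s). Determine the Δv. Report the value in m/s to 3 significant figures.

Δv ≈ 6470 m/s

Stage wet mass = m₀ − payload = 5,790 − 87.6 = 5,702.4 kg.
Stage dry mass = ε × stage wet mass = 0.064 × 5,702.4 = 364.954 kg.
Burnout mass m_f = stage dry + payload = 364.954 + 87.6 = 452.554 kg.
Δv = v_e · ln(5,790/452.554) = 2540.0 × ln(12.79) = 2540.0 × 2.5490 ≈ 6474 m/s.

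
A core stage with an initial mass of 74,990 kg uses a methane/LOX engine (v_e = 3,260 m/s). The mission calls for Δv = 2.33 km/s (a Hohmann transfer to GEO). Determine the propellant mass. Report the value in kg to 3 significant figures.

propellant mass ≈ 38300 kg

From the ideal rocket equation, m₀/m_f = exp(Δv / v_e) = exp(2330 / 3260.0) = exp(0.7147) = 2.0436.
m_f = 74,990 / 2.0436 = 36,695 kg, so propellant = m₀ − m_f = 74,990 − 36,695 = 38,295 kg.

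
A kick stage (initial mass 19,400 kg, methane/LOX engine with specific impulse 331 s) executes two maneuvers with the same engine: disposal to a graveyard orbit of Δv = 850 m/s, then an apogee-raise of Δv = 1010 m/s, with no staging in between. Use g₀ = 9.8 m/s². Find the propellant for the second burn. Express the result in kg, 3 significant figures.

v_e = Isp · g₀ = 331 × 9.8 = 3243.8 m/s.
After the first burn: m = 19400 × exp(−850/3243.8) = 19400 × 0.76948 = 14,927.9 kg.
After the second burn: m = 14,927.9 × exp(−1010/3243.8) = 14,927.9 × 0.73245 = 10,933.9 kg.
Second-burn propellant = 14,927.9 − 10,933.9 = 3,994 kg.

propellant for the second burn ≈ 3990 kg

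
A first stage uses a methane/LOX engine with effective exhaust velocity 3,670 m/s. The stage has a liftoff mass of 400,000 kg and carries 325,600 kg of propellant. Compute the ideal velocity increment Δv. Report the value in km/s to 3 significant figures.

m_f = m₀ − m_prop = 400,000 − 325,600 = 74,400 kg.
Δv = v_e · ln(m₀/m_f) = 3670.0 × ln(5.376) = 3670.0 × 1.6820 ≈ 6173.0 m/s.

Δv ≈ 6.17 km/s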